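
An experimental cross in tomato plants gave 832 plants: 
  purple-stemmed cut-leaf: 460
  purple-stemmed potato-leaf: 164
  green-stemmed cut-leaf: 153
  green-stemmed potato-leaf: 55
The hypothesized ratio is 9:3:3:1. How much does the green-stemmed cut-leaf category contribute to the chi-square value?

0.058

Under the 9:3:3:1 hypothesis (Σ ratio = 16, N = 832):
  purple-stemmed cut-leaf: 832 × 9/16 = 468
  purple-stemmed potato-leaf: 832 × 3/16 = 156
  green-stemmed cut-leaf: 832 × 3/16 = 156
  green-stemmed potato-leaf: 832 × 1/16 = 52
Contribution of green-stemmed cut-leaf: (153 − 156)² / 156 = 0.0577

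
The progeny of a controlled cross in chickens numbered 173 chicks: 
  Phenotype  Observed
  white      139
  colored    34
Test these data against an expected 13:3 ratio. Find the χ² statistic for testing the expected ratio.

Under the 13:3 hypothesis (Σ ratio = 16, N = 173):
  white: 173 × 13/16 = 140.5625
  colored: 173 × 3/16 = 32.4375
χ² = Σ (O − E)² / E
  white: (139 − 140.5625)² / 140.5625 = 0.0174
  colored: (34 − 32.4375)² / 32.4375 = 0.0753
χ² = 0.0174 + 0.0753 = 0.0927 ≈ 0.093

0.093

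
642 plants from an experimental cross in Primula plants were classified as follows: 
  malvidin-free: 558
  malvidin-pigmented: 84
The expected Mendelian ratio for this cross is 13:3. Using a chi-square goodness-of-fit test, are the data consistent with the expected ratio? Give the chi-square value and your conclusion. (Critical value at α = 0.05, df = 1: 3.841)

13.528; not consistent

Under the 13:3 hypothesis (Σ ratio = 16, N = 642):
  malvidin-free: 642 × 13/16 = 521.625
  malvidin-pigmented: 642 × 3/16 = 120.375
χ² = Σ (O − E)² / E
  malvidin-free: (558 − 521.625)² / 521.625 = 2.5366
  malvidin-pigmented: (84 − 120.375)² / 120.375 = 10.9918
χ² = 2.5366 + 10.9918 = 13.5284 ≈ 13.528
Degrees of freedom = 2 − 1 = 1; critical value at α = 0.05 is 3.841.
Since 13.528 > 3.841, we reject the null hypothesis — the data do not fit the 13:3 ratio.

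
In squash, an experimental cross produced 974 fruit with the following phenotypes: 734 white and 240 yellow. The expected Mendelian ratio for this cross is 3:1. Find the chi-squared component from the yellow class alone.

Under the 3:1 hypothesis (Σ ratio = 4, N = 974):
  white: 974 × 3/4 = 730.5
  yellow: 974 × 1/4 = 243.5
Contribution of yellow: (240 − 243.5)² / 243.5 = 0.0503

0.050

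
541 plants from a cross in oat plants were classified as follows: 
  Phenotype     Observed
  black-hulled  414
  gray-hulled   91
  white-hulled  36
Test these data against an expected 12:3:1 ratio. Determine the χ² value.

Expected counts for N = 541 under a 12:3:1 ratio (total parts = 16):
  black-hulled: 541 × 12/16 = 405.75
  gray-hulled: 541 × 3/16 = 101.4375
  white-hulled: 541 × 1/16 = 33.8125
χ² = Σ (O − E)² / E
  black-hulled: (414 − 405.75)² / 405.75 = 0.1677
  gray-hulled: (91 − 101.4375)² / 101.4375 = 1.0740
  white-hulled: (36 − 33.8125)² / 33.8125 = 0.1415
χ² = 0.1677 + 1.0740 + 0.1415 = 1.3832 ≈ 1.383

1.383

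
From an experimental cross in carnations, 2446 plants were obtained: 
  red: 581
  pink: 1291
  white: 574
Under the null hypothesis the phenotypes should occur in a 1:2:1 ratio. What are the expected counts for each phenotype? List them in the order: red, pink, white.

Expected counts for N = 2446 under a 1:2:1 ratio (total parts = 4):
  red: 2446 × 1/4 = 611.5
  pink: 2446 × 2/4 = 1223
  white: 2446 × 1/4 = 611.5

611.5, 1223, 611.5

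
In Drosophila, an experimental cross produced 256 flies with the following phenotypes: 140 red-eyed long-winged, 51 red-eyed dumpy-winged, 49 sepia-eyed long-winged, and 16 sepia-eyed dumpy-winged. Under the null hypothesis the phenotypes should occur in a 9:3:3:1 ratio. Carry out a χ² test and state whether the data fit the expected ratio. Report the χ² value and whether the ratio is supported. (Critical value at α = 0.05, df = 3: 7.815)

Under the 9:3:3:1 hypothesis (Σ ratio = 16, N = 256):
  red-eyed long-winged: 256 × 9/16 = 144
  red-eyed dumpy-winged: 256 × 3/16 = 48
  sepia-eyed long-winged: 256 × 3/16 = 48
  sepia-eyed dumpy-winged: 256 × 1/16 = 16
χ² = Σ (O − E)² / E
  red-eyed long-winged: (140 − 144)² / 144 = 0.1111
  red-eyed dumpy-winged: (51 − 48)² / 48 = 0.1875
  sepia-eyed long-winged: (49 − 48)² / 48 = 0.0208
  sepia-eyed dumpy-winged: (16 − 16)² / 16 = 0.0000
χ² = 0.1111 + 0.1875 + 0.0208 + 0.0000 = 0.3194 ≈ 0.319
Degrees of freedom = 4 − 1 = 3; critical value at α = 0.05 is 7.815.
Since 0.319 < 7.815, we fail to reject the null hypothesis — the data are consistent with the 9:3:3:1 ratio.

0.319; consistent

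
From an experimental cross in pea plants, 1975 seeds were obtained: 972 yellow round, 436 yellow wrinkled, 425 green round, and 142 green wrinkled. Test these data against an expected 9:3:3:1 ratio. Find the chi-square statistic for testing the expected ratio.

39.896

The 9:3:3:1 ratio has 16 parts, so with N = 1975 the expected counts are:
  yellow round: 1975 × 9/16 = 1110.9375
  yellow wrinkled: 1975 × 3/16 = 370.3125
  green round: 1975 × 3/16 = 370.3125
  green wrinkled: 1975 × 1/16 = 123.4375
χ² = Σ (O − E)² / E
  yellow round: (972 − 1110.9375)² / 1110.9375 = 17.3760
  yellow wrinkled: (436 − 370.3125)² / 370.3125 = 11.6519
  green round: (425 − 370.3125)² / 370.3125 = 8.0762
  green wrinkled: (142 − 123.4375)² / 123.4375 = 2.7914
χ² = 17.3760 + 11.6519 + 8.0762 + 2.7914 = 39.8955 ≈ 39.896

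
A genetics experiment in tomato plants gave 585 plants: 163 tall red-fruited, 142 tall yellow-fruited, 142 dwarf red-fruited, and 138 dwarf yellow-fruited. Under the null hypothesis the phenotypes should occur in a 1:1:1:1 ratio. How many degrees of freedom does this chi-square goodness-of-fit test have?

3

A goodness-of-fit test with 4 phenotype classes has df = 4 − 1 = 3.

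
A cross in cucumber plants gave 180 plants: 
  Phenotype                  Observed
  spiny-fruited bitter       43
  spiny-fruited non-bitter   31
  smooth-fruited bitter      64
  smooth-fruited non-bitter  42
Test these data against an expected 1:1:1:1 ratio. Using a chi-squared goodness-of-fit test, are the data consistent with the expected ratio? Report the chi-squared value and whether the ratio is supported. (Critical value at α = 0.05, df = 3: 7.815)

12.667; not consistent

Under the 1:1:1:1 hypothesis (Σ ratio = 4, N = 180):
  spiny-fruited bitter: 180 × 1/4 = 45
  spiny-fruited non-bitter: 180 × 1/4 = 45
  smooth-fruited bitter: 180 × 1/4 = 45
  smooth-fruited non-bitter: 180 × 1/4 = 45
χ² = Σ (O − E)² / E
  spiny-fruited bitter: (43 − 45)² / 45 = 0.0889
  spiny-fruited non-bitter: (31 − 45)² / 45 = 4.3556
  smooth-fruited bitter: (64 − 45)² / 45 = 8.0222
  smooth-fruited non-bitter: (42 − 45)² / 45 = 0.2000
χ² = 0.0889 + 4.3556 + 8.0222 + 0.2000 = 12.6667 ≈ 12.667
Degrees of freedom = 4 − 1 = 3; critical value at α = 0.05 is 7.815.
Since 12.667 > 7.815, we reject the null hypothesis — the data do not fit the 1:1:1:1 ratio.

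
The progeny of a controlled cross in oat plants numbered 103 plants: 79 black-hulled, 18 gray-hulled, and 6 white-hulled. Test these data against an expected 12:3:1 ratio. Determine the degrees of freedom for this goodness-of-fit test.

A goodness-of-fit test with 3 phenotype classes has df = 3 − 1 = 2.

2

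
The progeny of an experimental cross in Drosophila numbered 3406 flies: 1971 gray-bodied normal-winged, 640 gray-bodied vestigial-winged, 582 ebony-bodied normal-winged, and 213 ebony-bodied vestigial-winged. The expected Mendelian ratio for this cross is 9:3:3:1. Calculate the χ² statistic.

The 9:3:3:1 ratio has 16 parts, so with N = 3406 the expected counts are:
  gray-bodied normal-winged: 3406 × 9/16 = 1915.875
  gray-bodied vestigial-winged: 3406 × 3/16 = 638.625
  ebony-bodied normal-winged: 3406 × 3/16 = 638.625
  ebony-bodied vestigial-winged: 3406 × 1/16 = 212.875
χ² = Σ (O − E)² / E
  gray-bodied normal-winged: (1971 − 1915.875)² / 1915.875 = 1.5861
  gray-bodied vestigial-winged: (640 − 638.625)² / 638.625 = 0.0030
  ebony-bodied normal-winged: (582 − 638.625)² / 638.625 = 5.0208
  ebony-bodied vestigial-winged: (213 − 212.875)² / 212.875 = 0.0001
χ² = 1.5861 + 0.0030 + 5.0208 + 0.0001 = 6.610

6.610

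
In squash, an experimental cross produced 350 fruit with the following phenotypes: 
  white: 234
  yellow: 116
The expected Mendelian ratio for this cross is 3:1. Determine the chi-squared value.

12.377

The 3:1 ratio has 4 parts, so with N = 350 the expected counts are:
  white: 350 × 3/4 = 262.5
  yellow: 350 × 1/4 = 87.5
χ² = Σ (O − E)² / E
  white: (234 − 262.5)² / 262.5 = 3.0943
  yellow: (116 − 87.5)² / 87.5 = 9.2829
χ² = 3.0943 + 9.2829 = 12.3772 ≈ 12.377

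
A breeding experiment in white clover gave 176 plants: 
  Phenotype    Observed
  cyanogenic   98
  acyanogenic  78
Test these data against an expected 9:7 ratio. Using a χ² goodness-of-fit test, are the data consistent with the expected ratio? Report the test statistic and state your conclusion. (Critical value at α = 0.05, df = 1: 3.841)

0.023; consistent

Total ratio parts = 16. Expected numbers out of 176:
  cyanogenic: 176 × 9/16 = 99
  acyanogenic: 176 × 7/16 = 77
χ² = Σ (O − E)² / E
  cyanogenic: (98 − 99)² / 99 = 0.0101
  acyanogenic: (78 − 77)² / 77 = 0.0130
χ² = 0.0101 + 0.0130 = 0.0231 ≈ 0.023
Degrees of freedom = 2 − 1 = 1; critical value at α = 0.05 is 3.841.
Since 0.023 < 3.841, we fail to reject the null hypothesis — the data are consistent with the 9:7 ratio.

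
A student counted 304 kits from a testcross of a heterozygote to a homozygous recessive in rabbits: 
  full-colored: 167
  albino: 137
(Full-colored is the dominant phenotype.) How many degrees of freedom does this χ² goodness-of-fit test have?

1

A testcross of a heterozygote (Aa × aa) gives a 1:1 phenotypic ratio.
A goodness-of-fit test with 2 phenotype classes has df = 2 − 1 = 1.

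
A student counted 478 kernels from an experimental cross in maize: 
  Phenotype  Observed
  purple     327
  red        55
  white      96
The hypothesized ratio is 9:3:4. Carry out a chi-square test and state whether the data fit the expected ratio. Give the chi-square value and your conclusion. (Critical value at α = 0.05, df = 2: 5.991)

Under the 9:3:4 hypothesis (Σ ratio = 16, N = 478):
  purple: 478 × 9/16 = 268.875
  red: 478 × 3/16 = 89.625
  white: 478 × 4/16 = 119.5
χ² = Σ (O − E)² / E
  purple: (327 − 268.875)² / 268.875 = 12.5654
  red: (55 − 89.625)² / 89.625 = 13.3767
  white: (96 − 119.5)² / 119.5 = 4.6213
χ² = 12.5654 + 13.3767 + 4.6213 = 30.5634 ≈ 30.563
Degrees of freedom = 3 − 1 = 2; critical value at α = 0.05 is 5.991.
Since 30.563 > 5.991, we reject the null hypothesis — the data do not fit the 9:3:4 ratio.

30.563; not consistent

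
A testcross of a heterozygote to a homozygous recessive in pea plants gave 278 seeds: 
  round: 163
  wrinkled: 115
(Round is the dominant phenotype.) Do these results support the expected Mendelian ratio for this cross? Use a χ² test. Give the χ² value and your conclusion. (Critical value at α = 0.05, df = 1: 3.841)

A testcross of a heterozygote (Aa × aa) gives a 1:1 phenotypic ratio.
Expected counts for N = 278 under a 1:1 ratio (total parts = 2):
  round: 278 × 1/2 = 139
  wrinkled: 278 × 1/2 = 139
χ² = Σ (O − E)² / E
  round: (163 − 139)² / 139 = 4.1439
  wrinkled: (115 − 139)² / 139 = 4.1439
χ² = 4.1439 + 4.1439 = 8.2878 ≈ 8.288
Degrees of freedom = 2 − 1 = 1; critical value at α = 0.05 is 3.841.
Since 8.288 > 3.841, we reject the null hypothesis — the data do not fit the 1:1 ratio.

8.288; not consistent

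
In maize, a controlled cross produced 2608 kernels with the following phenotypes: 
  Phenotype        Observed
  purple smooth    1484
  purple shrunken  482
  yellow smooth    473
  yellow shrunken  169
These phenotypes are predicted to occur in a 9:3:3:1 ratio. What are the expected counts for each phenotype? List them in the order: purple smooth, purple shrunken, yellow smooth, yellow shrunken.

1467, 489, 489, 163

Under the 9:3:3:1 hypothesis (Σ ratio = 16, N = 2608):
  purple smooth: 2608 × 9/16 = 1467
  purple shrunken: 2608 × 3/16 = 489
  yellow smooth: 2608 × 3/16 = 489
  yellow shrunken: 2608 × 1/16 = 163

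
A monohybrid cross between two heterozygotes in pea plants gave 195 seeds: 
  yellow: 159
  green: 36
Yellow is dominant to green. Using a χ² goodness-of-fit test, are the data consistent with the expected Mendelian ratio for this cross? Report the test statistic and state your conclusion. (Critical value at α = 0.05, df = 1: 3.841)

4.446; not consistent

For a monohybrid cross between heterozygotes with complete dominance, the expected phenotypic ratio is 3:1.
Total ratio parts = 4. Expected numbers out of 195:
  yellow: 195 × 3/4 = 146.25
  green: 195 × 1/4 = 48.75
χ² = Σ (O − E)² / E
  yellow: (159 − 146.25)² / 146.25 = 1.1115
  green: (36 − 48.75)² / 48.75 = 3.3346
χ² = 1.1115 + 3.3346 = 4.4461 ≈ 4.446
Degrees of freedom = 2 − 1 = 1; critical value at α = 0.05 is 3.841.
Since 4.446 > 3.841, we reject the null hypothesis — the data do not fit the 3:1 ratio.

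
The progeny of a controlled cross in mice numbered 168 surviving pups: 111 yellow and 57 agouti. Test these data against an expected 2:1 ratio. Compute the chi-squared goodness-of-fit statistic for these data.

Total ratio parts = 3. Expected numbers out of 168:
  yellow: 168 × 2/3 = 112
  agouti: 168 × 1/3 = 56
χ² = Σ (O − E)² / E
  yellow: (111 − 112)² / 112 = 0.0089
  agouti: (57 − 56)² / 56 = 0.0179
χ² = 0.0089 + 0.0179 = 0.0268 ≈ 0.027

0.027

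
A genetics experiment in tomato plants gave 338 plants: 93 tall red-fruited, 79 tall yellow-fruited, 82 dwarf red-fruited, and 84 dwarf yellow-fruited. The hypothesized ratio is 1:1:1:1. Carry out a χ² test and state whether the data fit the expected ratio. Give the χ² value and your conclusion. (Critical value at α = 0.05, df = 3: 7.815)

1.290; consistent

Total ratio parts = 4. Expected numbers out of 338:
  tall red-fruited: 338 × 1/4 = 84.5
  tall yellow-fruited: 338 × 1/4 = 84.5
  dwarf red-fruited: 338 × 1/4 = 84.5
  dwarf yellow-fruited: 338 × 1/4 = 84.5
χ² = Σ (O − E)² / E
  tall red-fruited: (93 − 84.5)² / 84.5 = 0.8550
  tall yellow-fruited: (79 − 84.5)² / 84.5 = 0.3580
  dwarf red-fruited: (82 − 84.5)² / 84.5 = 0.0740
  dwarf yellow-fruited: (84 − 84.5)² / 84.5 = 0.0030
χ² = 0.8550 + 0.3580 + 0.0740 + 0.0030 = 1.290
Degrees of freedom = 4 − 1 = 3; critical value at α = 0.05 is 7.815.
Since 1.290 < 7.815, we fail to reject the null hypothesis — the data are consistent with the 1:1:1:1 ratio.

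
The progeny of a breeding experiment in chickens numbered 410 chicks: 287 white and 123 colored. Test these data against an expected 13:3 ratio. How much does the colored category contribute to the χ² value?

Expected counts for N = 410 under a 13:3 ratio (total parts = 16):
  white: 410 × 13/16 = 333.125
  colored: 410 × 3/16 = 76.875
Contribution of colored: (123 − 76.875)² / 76.875 = 27.6750

27.675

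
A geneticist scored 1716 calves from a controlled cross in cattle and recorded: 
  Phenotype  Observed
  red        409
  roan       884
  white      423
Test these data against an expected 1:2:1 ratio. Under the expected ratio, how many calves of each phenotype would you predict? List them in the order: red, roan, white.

429, 858, 429

Total ratio parts = 4. Expected numbers out of 1716:
  red: 1716 × 1/4 = 429
  roan: 1716 × 2/4 = 858
  white: 1716 × 1/4 = 429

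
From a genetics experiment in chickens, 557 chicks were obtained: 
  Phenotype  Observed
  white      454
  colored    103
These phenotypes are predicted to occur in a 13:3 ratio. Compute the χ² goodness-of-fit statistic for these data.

0.024

Under the 13:3 hypothesis (Σ ratio = 16, N = 557):
  white: 557 × 13/16 = 452.5625
  colored: 557 × 3/16 = 104.4375
χ² = Σ (O − E)² / E
  white: (454 − 452.5625)² / 452.5625 = 0.0046
  colored: (103 − 104.4375)² / 104.4375 = 0.0198
χ² = 0.0046 + 0.0198 = 0.0244 ≈ 0.024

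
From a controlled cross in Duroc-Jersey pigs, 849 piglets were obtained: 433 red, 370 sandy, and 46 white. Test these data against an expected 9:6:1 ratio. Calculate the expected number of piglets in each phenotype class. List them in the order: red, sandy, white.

477.5625, 318.375, 53.0625

The 9:6:1 ratio has 16 parts, so with N = 849 the expected counts are:
  red: 849 × 9/16 = 477.5625
  sandy: 849 × 6/16 = 318.375
  white: 849 × 1/16 = 53.0625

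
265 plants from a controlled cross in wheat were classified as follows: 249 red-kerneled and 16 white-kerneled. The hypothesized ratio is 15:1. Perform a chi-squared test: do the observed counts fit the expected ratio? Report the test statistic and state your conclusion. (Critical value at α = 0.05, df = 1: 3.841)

Expected counts for N = 265 under a 15:1 ratio (total parts = 16):
  red-kerneled: 265 × 15/16 = 248.4375
  white-kerneled: 265 × 1/16 = 16.5625
χ² = Σ (O − E)² / E
  red-kerneled: (249 − 248.4375)² / 248.4375 = 0.0013
  white-kerneled: (16 − 16.5625)² / 16.5625 = 0.0191
χ² = 0.0013 + 0.0191 = 0.0204 ≈ 0.020
Degrees of freedom = 2 − 1 = 1; critical value at α = 0.05 is 3.841.
Since 0.020 < 3.841, we fail to reject the null hypothesis — the data are consistent with the 15:1 ratio.

0.020; consistent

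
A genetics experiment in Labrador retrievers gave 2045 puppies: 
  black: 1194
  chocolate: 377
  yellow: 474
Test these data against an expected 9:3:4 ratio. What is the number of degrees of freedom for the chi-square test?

2

A goodness-of-fit test with 3 phenotype classes has df = 3 − 1 = 2.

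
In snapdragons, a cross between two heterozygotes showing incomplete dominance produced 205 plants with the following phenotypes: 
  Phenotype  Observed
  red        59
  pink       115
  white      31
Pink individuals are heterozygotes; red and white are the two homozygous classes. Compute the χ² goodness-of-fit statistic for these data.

10.698

With incomplete dominance, a heterozygote × heterozygote cross gives a 1:2:1 phenotypic ratio.
Total ratio parts = 4. Expected numbers out of 205:
  red: 205 × 1/4 = 51.25
  pink: 205 × 2/4 = 102.5
  white: 205 × 1/4 = 51.25
χ² = Σ (O − E)² / E
  red: (59 − 51.25)² / 51.25 = 1.1720
  pink: (115 − 102.5)² / 102.5 = 1.5244
  white: (31 − 51.25)² / 51.25 = 8.0012
χ² = 1.1720 + 1.5244 + 8.0012 = 10.6976 ≈ 10.698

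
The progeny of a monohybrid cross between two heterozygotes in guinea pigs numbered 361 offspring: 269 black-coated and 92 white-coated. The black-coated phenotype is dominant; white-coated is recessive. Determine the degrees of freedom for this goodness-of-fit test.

1

For a monohybrid cross between heterozygotes with complete dominance, the expected phenotypic ratio is 3:1.
A goodness-of-fit test with 2 phenotype classes has df = 2 − 1 = 1.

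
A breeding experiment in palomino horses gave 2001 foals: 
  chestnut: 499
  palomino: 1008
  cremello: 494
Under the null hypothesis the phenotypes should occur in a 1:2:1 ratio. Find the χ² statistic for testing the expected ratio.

Expected counts for N = 2001 under a 1:2:1 ratio (total parts = 4):
  chestnut: 2001 × 1/4 = 500.25
  palomino: 2001 × 2/4 = 1000.5
  cremello: 2001 × 1/4 = 500.25
χ² = Σ (O − E)² / E
  chestnut: (499 − 500.25)² / 500.25 = 0.0031
  palomino: (1008 − 1000.5)² / 1000.5 = 0.0562
  cremello: (494 − 500.25)² / 500.25 = 0.0781
χ² = 0.0031 + 0.0562 + 0.0781 = 0.1374 ≈ 0.137

0.137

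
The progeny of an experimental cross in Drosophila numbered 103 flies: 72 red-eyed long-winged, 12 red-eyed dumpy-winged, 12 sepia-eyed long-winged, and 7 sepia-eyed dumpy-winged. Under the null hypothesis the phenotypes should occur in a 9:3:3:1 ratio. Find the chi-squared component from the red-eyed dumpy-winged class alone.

Expected counts for N = 103 under a 9:3:3:1 ratio (total parts = 16):
  red-eyed long-winged: 103 × 9/16 = 57.9375
  red-eyed dumpy-winged: 103 × 3/16 = 19.3125
  sepia-eyed long-winged: 103 × 3/16 = 19.3125
  sepia-eyed dumpy-winged: 103 × 1/16 = 6.4375
Contribution of red-eyed dumpy-winged: (12 − 19.3125)² / 19.3125 = 2.7688

2.769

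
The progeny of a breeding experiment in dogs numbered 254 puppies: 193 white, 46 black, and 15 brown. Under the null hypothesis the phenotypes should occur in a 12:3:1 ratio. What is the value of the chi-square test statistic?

The 12:3:1 ratio has 16 parts, so with N = 254 the expected counts are:
  white: 254 × 12/16 = 190.5
  black: 254 × 3/16 = 47.625
  brown: 254 × 1/16 = 15.875
χ² = Σ (O − E)² / E
  white: (193 − 190.5)² / 190.5 = 0.0328
  black: (46 − 47.625)² / 47.625 = 0.0554
  brown: (15 − 15.875)² / 15.875 = 0.0482
χ² = 0.0328 + 0.0554 + 0.0482 = 0.1364 ≈ 0.136

0.136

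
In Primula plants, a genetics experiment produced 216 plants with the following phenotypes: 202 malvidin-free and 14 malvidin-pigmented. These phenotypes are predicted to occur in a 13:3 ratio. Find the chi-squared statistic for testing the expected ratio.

Total ratio parts = 16. Expected numbers out of 216:
  malvidin-free: 216 × 13/16 = 175.5
  malvidin-pigmented: 216 × 3/16 = 40.5
χ² = Σ (O − E)² / E
  malvidin-free: (202 − 175.5)² / 175.5 = 4.0014
  malvidin-pigmented: (14 − 40.5)² / 40.5 = 17.3395
χ² = 4.0014 + 17.3395 = 21.3409 ≈ 21.341

21.341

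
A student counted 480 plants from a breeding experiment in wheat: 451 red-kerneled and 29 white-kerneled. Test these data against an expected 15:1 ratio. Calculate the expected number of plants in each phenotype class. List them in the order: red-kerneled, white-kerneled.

Under the 15:1 hypothesis (Σ ratio = 16, N = 480):
  red-kerneled: 480 × 15/16 = 450
  white-kerneled: 480 × 1/16 = 30

450, 30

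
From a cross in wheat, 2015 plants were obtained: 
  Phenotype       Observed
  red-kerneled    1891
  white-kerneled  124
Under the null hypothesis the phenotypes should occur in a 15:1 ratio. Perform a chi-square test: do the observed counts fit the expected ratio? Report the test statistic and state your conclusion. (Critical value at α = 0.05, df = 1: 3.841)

Expected counts for N = 2015 under a 15:1 ratio (total parts = 16):
  red-kerneled: 2015 × 15/16 = 1889.0625
  white-kerneled: 2015 × 1/16 = 125.9375
χ² = Σ (O − E)² / E
  red-kerneled: (1891 − 1889.0625)² / 1889.0625 = 0.0020
  white-kerneled: (124 − 125.9375)² / 125.9375 = 0.0298
χ² = 0.0020 + 0.0298 = 0.0318 ≈ 0.032
Degrees of freedom = 2 − 1 = 1; critical value at α = 0.05 is 3.841.
Since 0.032 < 3.841, we fail to reject the null hypothesis — the data are consistent with the 15:1 ratio.

0.032; consistent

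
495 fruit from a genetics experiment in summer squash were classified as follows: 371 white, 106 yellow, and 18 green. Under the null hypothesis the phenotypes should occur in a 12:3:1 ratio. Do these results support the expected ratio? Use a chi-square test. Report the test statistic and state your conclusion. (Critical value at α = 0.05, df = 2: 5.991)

Total ratio parts = 16. Expected numbers out of 495:
  white: 495 × 12/16 = 371.25
  yellow: 495 × 3/16 = 92.8125
  green: 495 × 1/16 = 30.9375
χ² = Σ (O − E)² / E
  white: (371 − 371.25)² / 371.25 = 0.0002
  yellow: (106 − 92.8125)² / 92.8125 = 1.8738
  green: (18 − 30.9375)² / 30.9375 = 5.4102
χ² = 0.0002 + 1.8738 + 5.4102 = 7.2842 ≈ 7.284
Degrees of freedom = 3 − 1 = 2; critical value at α = 0.05 is 5.991.
Since 7.284 > 5.991, we reject the null hypothesis — the data do not fit the 12:3:1 ratio.

7.284; not consistent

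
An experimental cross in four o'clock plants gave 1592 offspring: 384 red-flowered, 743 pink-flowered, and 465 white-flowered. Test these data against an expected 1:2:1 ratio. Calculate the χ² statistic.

Total ratio parts = 4. Expected numbers out of 1592:
  red-flowered: 1592 × 1/4 = 398
  pink-flowered: 1592 × 2/4 = 796
  white-flowered: 1592 × 1/4 = 398
χ² = Σ (O − E)² / E
  red-flowered: (384 − 398)² / 398 = 0.4925
  pink-flowered: (743 − 796)² / 796 = 3.5289
  white-flowered: (465 − 398)² / 398 = 11.2789
χ² = 0.4925 + 3.5289 + 11.2789 = 15.3003 ≈ 15.300

15.300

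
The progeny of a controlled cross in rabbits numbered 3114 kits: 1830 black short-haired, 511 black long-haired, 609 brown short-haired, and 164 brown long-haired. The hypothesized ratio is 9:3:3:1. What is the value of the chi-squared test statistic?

Expected counts for N = 3114 under a 9:3:3:1 ratio (total parts = 16):
  black short-haired: 3114 × 9/16 = 1751.625
  black long-haired: 3114 × 3/16 = 583.875
  brown short-haired: 3114 × 3/16 = 583.875
  brown long-haired: 3114 × 1/16 = 194.625
χ² = Σ (O − E)² / E
  black short-haired: (1830 − 1751.625)² / 1751.625 = 3.5068
  black long-haired: (511 − 583.875)² / 583.875 = 9.0957
  brown short-haired: (609 − 583.875)² / 583.875 = 1.0812
  brown long-haired: (164 − 194.625)² / 194.625 = 4.8190
χ² = 3.5068 + 9.0957 + 1.0812 + 4.8190 = 18.5027 ≈ 18.503

18.503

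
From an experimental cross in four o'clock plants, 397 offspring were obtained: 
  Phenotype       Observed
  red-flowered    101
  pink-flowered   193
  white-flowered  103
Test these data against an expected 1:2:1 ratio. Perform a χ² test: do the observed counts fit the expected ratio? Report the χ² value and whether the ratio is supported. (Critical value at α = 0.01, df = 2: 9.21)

0.325; consistent

Under the 1:2:1 hypothesis (Σ ratio = 4, N = 397):
  red-flowered: 397 × 1/4 = 99.25
  pink-flowered: 397 × 2/4 = 198.5
  white-flowered: 397 × 1/4 = 99.25
χ² = Σ (O − E)² / E
  red-flowered: (101 − 99.25)² / 99.25 = 0.0309
  pink-flowered: (193 − 198.5)² / 198.5 = 0.1524
  white-flowered: (103 − 99.25)² / 99.25 = 0.1417
χ² = 0.0309 + 0.1524 + 0.1417 = 0.325
Degrees of freedom = 3 − 1 = 2; critical value at α = 0.01 is 9.21.
Since 0.325 < 9.21, we fail to reject the null hypothesis — the data are consistent with the 1:2:1 ratio.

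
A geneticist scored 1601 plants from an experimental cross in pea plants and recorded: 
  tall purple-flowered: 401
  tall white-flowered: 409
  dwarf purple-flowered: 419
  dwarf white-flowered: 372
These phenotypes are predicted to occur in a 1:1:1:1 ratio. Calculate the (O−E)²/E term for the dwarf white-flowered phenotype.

1.994

Total ratio parts = 4. Expected numbers out of 1601:
  tall purple-flowered: 1601 × 1/4 = 400.25
  tall white-flowered: 1601 × 1/4 = 400.25
  dwarf purple-flowered: 1601 × 1/4 = 400.25
  dwarf white-flowered: 1601 × 1/4 = 400.25
Contribution of dwarf white-flowered: (372 − 400.25)² / 400.25 = 1.9939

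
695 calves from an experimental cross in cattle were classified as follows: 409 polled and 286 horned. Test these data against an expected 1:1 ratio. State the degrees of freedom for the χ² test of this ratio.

1

A goodness-of-fit test with 2 phenotype classes has df = 2 − 1 = 1.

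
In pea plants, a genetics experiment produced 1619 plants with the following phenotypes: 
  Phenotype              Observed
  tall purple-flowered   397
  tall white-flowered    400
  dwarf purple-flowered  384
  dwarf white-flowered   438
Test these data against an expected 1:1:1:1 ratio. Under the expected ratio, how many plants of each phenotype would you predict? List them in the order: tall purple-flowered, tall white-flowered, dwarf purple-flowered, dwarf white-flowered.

404.75, 404.75, 404.75, 404.75

The 1:1:1:1 ratio has 4 parts, so with N = 1619 the expected counts are:
  tall purple-flowered: 1619 × 1/4 = 404.75
  tall white-flowered: 1619 × 1/4 = 404.75
  dwarf purple-flowered: 1619 × 1/4 = 404.75
  dwarf white-flowered: 1619 × 1/4 = 404.75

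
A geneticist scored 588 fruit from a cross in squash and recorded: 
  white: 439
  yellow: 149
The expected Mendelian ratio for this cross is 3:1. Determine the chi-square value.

Under the 3:1 hypothesis (Σ ratio = 4, N = 588):
  white: 588 × 3/4 = 441
  yellow: 588 × 1/4 = 147
χ² = Σ (O − E)² / E
  white: (439 − 441)² / 441 = 0.0091
  yellow: (149 − 147)² / 147 = 0.0272
χ² = 0.0091 + 0.0272 = 0.0363 ≈ 0.036

0.036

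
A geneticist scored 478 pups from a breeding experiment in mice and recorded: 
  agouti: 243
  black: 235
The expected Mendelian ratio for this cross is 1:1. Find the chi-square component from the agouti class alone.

0.067

The 1:1 ratio has 2 parts, so with N = 478 the expected counts are:
  agouti: 478 × 1/2 = 239
  black: 478 × 1/2 = 239
Contribution of agouti: (243 − 239)² / 239 = 0.0669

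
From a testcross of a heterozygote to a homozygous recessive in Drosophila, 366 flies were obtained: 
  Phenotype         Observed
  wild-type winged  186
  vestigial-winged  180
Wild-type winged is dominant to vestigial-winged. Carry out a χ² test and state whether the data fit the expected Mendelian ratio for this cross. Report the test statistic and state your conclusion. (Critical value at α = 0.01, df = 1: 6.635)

A testcross of a heterozygote (Aa × aa) gives a 1:1 phenotypic ratio.
The 1:1 ratio has 2 parts, so with N = 366 the expected counts are:
  wild-type winged: 366 × 1/2 = 183
  vestigial-winged: 366 × 1/2 = 183
χ² = Σ (O − E)² / E
  wild-type winged: (186 − 183)² / 183 = 0.0492
  vestigial-winged: (180 − 183)² / 183 = 0.0492
χ² = 0.0492 + 0.0492 = 0.0984 ≈ 0.098
Degrees of freedom = 2 − 1 = 1; critical value at α = 0.01 is 6.635.
Since 0.098 < 6.635, we fail to reject the null hypothesis — the data are consistent with the 1:1 ratio.

0.098; consistent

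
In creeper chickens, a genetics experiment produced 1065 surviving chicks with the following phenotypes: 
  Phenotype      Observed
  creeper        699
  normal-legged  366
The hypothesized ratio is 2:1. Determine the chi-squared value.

0.511

Under the 2:1 hypothesis (Σ ratio = 3, N = 1065):
  creeper: 1065 × 2/3 = 710
  normal-legged: 1065 × 1/3 = 355
χ² = Σ (O − E)² / E
  creeper: (699 − 710)² / 710 = 0.1704
  normal-legged: (366 − 355)² / 355 = 0.3408
χ² = 0.1704 + 0.3408 = 0.5112 ≈ 0.511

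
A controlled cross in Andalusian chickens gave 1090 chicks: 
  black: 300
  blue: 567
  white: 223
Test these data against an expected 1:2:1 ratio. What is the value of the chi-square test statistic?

12.655

Under the 1:2:1 hypothesis (Σ ratio = 4, N = 1090):
  black: 1090 × 1/4 = 272.5
  blue: 1090 × 2/4 = 545
  white: 1090 × 1/4 = 272.5
χ² = Σ (O − E)² / E
  black: (300 − 272.5)² / 272.5 = 2.7752
  blue: (567 − 545)² / 545 = 0.8881
  white: (223 − 272.5)² / 272.5 = 8.9917
χ² = 2.7752 + 0.8881 + 8.9917 = 12.655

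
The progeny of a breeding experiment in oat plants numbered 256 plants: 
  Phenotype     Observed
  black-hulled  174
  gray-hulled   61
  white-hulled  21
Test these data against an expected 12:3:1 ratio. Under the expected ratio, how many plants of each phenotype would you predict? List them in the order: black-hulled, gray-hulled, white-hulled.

Under the 12:3:1 hypothesis (Σ ratio = 16, N = 256):
  black-hulled: 256 × 12/16 = 192
  gray-hulled: 256 × 3/16 = 48
  white-hulled: 256 × 1/16 = 16

192, 48, 16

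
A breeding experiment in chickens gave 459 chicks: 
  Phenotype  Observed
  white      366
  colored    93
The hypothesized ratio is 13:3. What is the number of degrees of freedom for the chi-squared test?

A goodness-of-fit test with 2 phenotype classes has df = 2 − 1 = 1.

1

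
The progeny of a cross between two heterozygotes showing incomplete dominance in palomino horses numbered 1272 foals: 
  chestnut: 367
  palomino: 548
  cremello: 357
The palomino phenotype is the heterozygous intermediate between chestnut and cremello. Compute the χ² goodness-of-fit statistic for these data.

With incomplete dominance, a heterozygote × heterozygote cross gives a 1:2:1 phenotypic ratio.
Under the 1:2:1 hypothesis (Σ ratio = 4, N = 1272):
  chestnut: 1272 × 1/4 = 318
  palomino: 1272 × 2/4 = 636
  cremello: 1272 × 1/4 = 318
χ² = Σ (O − E)² / E
  chestnut: (367 − 318)² / 318 = 7.5503
  palomino: (548 − 636)² / 636 = 12.1761
  cremello: (357 − 318)² / 318 = 4.7830
χ² = 7.5503 + 12.1761 + 4.7830 = 24.5094 ≈ 24.509

24.509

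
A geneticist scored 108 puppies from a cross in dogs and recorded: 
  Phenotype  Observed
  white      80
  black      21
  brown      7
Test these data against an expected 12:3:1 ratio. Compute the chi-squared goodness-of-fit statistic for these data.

0.049

Expected counts for N = 108 under a 12:3:1 ratio (total parts = 16):
  white: 108 × 12/16 = 81
  black: 108 × 3/16 = 20.25
  brown: 108 × 1/16 = 6.75
χ² = Σ (O − E)² / E
  white: (80 − 81)² / 81 = 0.0123
  black: (21 − 20.25)² / 20.25 = 0.0278
  brown: (7 − 6.75)² / 6.75 = 0.0093
χ² = 0.0123 + 0.0278 + 0.0093 = 0.0494 ≈ 0.049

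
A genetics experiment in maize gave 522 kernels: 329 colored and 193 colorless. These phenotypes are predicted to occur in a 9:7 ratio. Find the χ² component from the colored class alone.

Under the 9:7 hypothesis (Σ ratio = 16, N = 522):
  colored: 522 × 9/16 = 293.625
  colorless: 522 × 7/16 = 228.375
Contribution of colored: (329 − 293.625)² / 293.625 = 4.2619

4.262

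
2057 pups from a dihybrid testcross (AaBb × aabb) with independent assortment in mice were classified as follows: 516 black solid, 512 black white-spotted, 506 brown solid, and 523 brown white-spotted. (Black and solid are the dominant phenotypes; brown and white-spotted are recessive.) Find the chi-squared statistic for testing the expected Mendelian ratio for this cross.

0.297

A dihybrid testcross with independent assortment gives a 1:1:1:1 ratio.
Under the 1:1:1:1 hypothesis (Σ ratio = 4, N = 2057):
  black solid: 2057 × 1/4 = 514.25
  black white-spotted: 2057 × 1/4 = 514.25
  brown solid: 2057 × 1/4 = 514.25
  brown white-spotted: 2057 × 1/4 = 514.25
χ² = Σ (O − E)² / E
  black solid: (516 − 514.25)² / 514.25 = 0.0060
  black white-spotted: (512 − 514.25)² / 514.25 = 0.0098
  brown solid: (506 − 514.25)² / 514.25 = 0.1324
  brown white-spotted: (523 − 514.25)² / 514.25 = 0.1489
χ² = 0.0060 + 0.0098 + 0.1324 + 0.1489 = 0.2971 ≈ 0.297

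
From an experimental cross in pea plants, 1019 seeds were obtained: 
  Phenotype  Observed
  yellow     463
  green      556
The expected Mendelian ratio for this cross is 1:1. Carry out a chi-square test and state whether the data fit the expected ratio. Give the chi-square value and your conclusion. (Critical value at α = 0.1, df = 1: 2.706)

8.488; not consistent

Total ratio parts = 2. Expected numbers out of 1019:
  yellow: 1019 × 1/2 = 509.5
  green: 1019 × 1/2 = 509.5
χ² = Σ (O − E)² / E
  yellow: (463 − 509.5)² / 509.5 = 4.2439
  green: (556 − 509.5)² / 509.5 = 4.2439
χ² = 4.2439 + 4.2439 = 8.4878 ≈ 8.488
Degrees of freedom = 2 − 1 = 1; critical value at α = 0.1 is 2.706.
Since 8.488 > 2.706, we reject the null hypothesis — the data do not fit the 1:1 ratio.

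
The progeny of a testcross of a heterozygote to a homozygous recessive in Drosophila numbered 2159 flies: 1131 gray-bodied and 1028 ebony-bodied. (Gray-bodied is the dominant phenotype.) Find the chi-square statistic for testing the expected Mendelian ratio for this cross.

A testcross of a heterozygote (Aa × aa) gives a 1:1 phenotypic ratio.
Under the 1:1 hypothesis (Σ ratio = 2, N = 2159):
  gray-bodied: 2159 × 1/2 = 1079.5
  ebony-bodied: 2159 × 1/2 = 1079.5
χ² = Σ (O − E)² / E
  gray-bodied: (1131 − 1079.5)² / 1079.5 = 2.4569
  ebony-bodied: (1028 − 1079.5)² / 1079.5 = 2.4569
χ² = 2.4569 + 2.4569 = 4.9138 ≈ 4.914

4.914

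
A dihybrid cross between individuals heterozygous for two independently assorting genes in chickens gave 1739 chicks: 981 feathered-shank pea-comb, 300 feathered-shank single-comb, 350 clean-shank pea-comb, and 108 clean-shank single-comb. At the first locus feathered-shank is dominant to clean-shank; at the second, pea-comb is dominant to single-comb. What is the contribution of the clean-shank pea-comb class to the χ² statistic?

1.757

A dihybrid F₂ with independent assortment and complete dominance at both loci gives a 9:3:3:1 phenotypic ratio.
Expected counts for N = 1739 under a 9:3:3:1 ratio (total parts = 16):
  feathered-shank pea-comb: 1739 × 9/16 = 978.1875
  feathered-shank single-comb: 1739 × 3/16 = 326.0625
  clean-shank pea-comb: 1739 × 3/16 = 326.0625
  clean-shank single-comb: 1739 × 1/16 = 108.6875
Contribution of clean-shank pea-comb: (350 − 326.0625)² / 326.0625 = 1.7573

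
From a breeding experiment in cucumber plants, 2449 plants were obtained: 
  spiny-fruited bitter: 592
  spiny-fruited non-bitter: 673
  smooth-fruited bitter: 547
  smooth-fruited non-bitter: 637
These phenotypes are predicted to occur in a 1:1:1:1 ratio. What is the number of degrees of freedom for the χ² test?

A goodness-of-fit test with 4 phenotype classes has df = 4 − 1 = 3.

3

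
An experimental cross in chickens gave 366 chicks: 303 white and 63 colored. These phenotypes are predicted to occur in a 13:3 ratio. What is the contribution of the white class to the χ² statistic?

0.106

Under the 13:3 hypothesis (Σ ratio = 16, N = 366):
  white: 366 × 13/16 = 297.375
  colored: 366 × 3/16 = 68.625
Contribution of white: (303 − 297.375)² / 297.375 = 0.1064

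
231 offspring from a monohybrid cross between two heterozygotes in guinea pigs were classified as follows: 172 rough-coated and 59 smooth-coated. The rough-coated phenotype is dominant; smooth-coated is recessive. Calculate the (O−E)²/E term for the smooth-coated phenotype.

For a monohybrid cross between heterozygotes with complete dominance, the expected phenotypic ratio is 3:1.
The 3:1 ratio has 4 parts, so with N = 231 the expected counts are:
  rough-coated: 231 × 3/4 = 173.25
  smooth-coated: 231 × 1/4 = 57.75
Contribution of smooth-coated: (59 − 57.75)² / 57.75 = 0.0271

0.027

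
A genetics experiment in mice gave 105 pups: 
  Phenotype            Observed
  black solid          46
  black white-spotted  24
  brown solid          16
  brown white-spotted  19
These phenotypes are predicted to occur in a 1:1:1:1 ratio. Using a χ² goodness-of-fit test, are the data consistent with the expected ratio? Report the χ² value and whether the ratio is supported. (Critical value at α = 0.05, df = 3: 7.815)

Total ratio parts = 4. Expected numbers out of 105:
  black solid: 105 × 1/4 = 26.25
  black white-spotted: 105 × 1/4 = 26.25
  brown solid: 105 × 1/4 = 26.25
  brown white-spotted: 105 × 1/4 = 26.25
χ² = Σ (O − E)² / E
  black solid: (46 − 26.25)² / 26.25 = 14.8595
  black white-spotted: (24 − 26.25)² / 26.25 = 0.1929
  brown solid: (16 − 26.25)² / 26.25 = 4.0024
  brown white-spotted: (19 − 26.25)² / 26.25 = 2.0024
χ² = 14.8595 + 0.1929 + 4.0024 + 2.0024 = 21.0572 ≈ 21.057
Degrees of freedom = 4 − 1 = 3; critical value at α = 0.05 is 7.815.
Since 21.057 > 7.815, we reject the null hypothesis — the data do not fit the 1:1:1:1 ratio.

21.057; not consistent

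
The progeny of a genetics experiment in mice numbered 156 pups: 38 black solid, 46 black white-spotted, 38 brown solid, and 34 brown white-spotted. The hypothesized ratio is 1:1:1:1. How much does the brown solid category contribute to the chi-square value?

The 1:1:1:1 ratio has 4 parts, so with N = 156 the expected counts are:
  black solid: 156 × 1/4 = 39
  black white-spotted: 156 × 1/4 = 39
  brown solid: 156 × 1/4 = 39
  brown white-spotted: 156 × 1/4 = 39
Contribution of brown solid: (38 − 39)² / 39 = 0.0256

0.026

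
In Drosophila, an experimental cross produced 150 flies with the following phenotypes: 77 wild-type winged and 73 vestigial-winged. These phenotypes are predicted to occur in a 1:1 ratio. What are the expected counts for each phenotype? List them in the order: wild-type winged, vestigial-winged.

75, 75

The 1:1 ratio has 2 parts, so with N = 150 the expected counts are:
  wild-type winged: 150 × 1/2 = 75
  vestigial-winged: 150 × 1/2 = 75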